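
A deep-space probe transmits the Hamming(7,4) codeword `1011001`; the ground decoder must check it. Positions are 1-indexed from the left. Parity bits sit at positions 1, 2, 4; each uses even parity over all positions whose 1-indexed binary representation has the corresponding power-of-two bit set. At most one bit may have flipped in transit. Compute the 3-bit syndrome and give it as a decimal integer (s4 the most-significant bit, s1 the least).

1

s1: b1⊕b3⊕b5⊕b7 = 1⊕1⊕0⊕1 = 1
s2: b2⊕b3⊕b6⊕b7 = 0⊕1⊕0⊕1 = 0
s4: b4⊕b5⊕b6⊕b7 = 1⊕0⊕0⊕1 = 0
Syndrome (s4...s1) = 001 → position 1.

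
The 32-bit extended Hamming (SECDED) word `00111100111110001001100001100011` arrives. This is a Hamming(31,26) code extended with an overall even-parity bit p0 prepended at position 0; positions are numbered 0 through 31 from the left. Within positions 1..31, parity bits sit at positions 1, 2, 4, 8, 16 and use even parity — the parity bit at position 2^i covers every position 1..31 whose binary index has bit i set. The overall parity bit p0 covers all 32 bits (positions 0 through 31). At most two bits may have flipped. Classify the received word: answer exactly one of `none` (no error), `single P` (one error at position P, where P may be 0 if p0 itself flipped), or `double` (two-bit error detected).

s1: b1⊕b3⊕b5⊕b7⊕b9⊕b11⊕b13⊕b15⊕b17⊕b19⊕b21⊕b23⊕b25⊕b27⊕b29⊕b31 = 0⊕1⊕1⊕0⊕1⊕1⊕0⊕0⊕0⊕1⊕0⊕0⊕1⊕0⊕0⊕1 = 1
s2: b2⊕b3⊕b6⊕b7⊕b10⊕b11⊕b14⊕b15⊕b18⊕b19⊕b22⊕b23⊕b26⊕b27⊕b30⊕b31 = 1⊕1⊕0⊕0⊕1⊕1⊕0⊕0⊕0⊕1⊕0⊕0⊕1⊕0⊕1⊕1 = 0
s4: b4⊕b5⊕b6⊕b7⊕b12⊕b13⊕b14⊕b15⊕b20⊕b21⊕b22⊕b23⊕b28⊕b29⊕b30⊕b31 = 1⊕1⊕0⊕0⊕1⊕0⊕0⊕0⊕1⊕0⊕0⊕0⊕0⊕0⊕1⊕1 = 0
s8: b8⊕b9⊕b10⊕b11⊕b12⊕b13⊕b14⊕b15⊕b24⊕b25⊕b26⊕b27⊕b28⊕b29⊕b30⊕b31 = 1⊕1⊕1⊕1⊕1⊕0⊕0⊕0⊕0⊕1⊕1⊕0⊕0⊕0⊕1⊕1 = 1
s16: b16⊕b17⊕b18⊕b19⊕b20⊕b21⊕b22⊕b23⊕b24⊕b25⊕b26⊕b27⊕b28⊕b29⊕b30⊕b31 = 1⊕0⊕0⊕1⊕1⊕0⊕0⊕0⊕0⊕1⊕1⊕0⊕0⊕0⊕1⊕1 = 1
Syndrome (s16...s1) = 11001 → position 25.
Overall parity (XOR of all 32 bits, including p0): 0⊕0⊕1⊕1⊕1⊕1⊕0⊕0⊕1⊕1⊕1⊕1⊕1⊕0⊕0⊕0⊕1⊕0⊕0⊕1⊕1⊕0⊕0⊕0⊕0⊕1⊕1⊕0⊕0⊕0⊕1⊕1 = 0
Overall=0, syndrome position=25 → double-bit error detected (uncorrectable).

double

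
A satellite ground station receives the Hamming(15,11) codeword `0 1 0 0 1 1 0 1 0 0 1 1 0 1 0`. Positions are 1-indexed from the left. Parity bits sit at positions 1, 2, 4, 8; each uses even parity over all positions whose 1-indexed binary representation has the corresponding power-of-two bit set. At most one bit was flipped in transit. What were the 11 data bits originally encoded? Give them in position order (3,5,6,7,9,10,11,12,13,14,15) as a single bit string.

s1: b1⊕b3⊕b5⊕b7⊕b9⊕b11⊕b13⊕b15 = 0⊕0⊕1⊕0⊕0⊕1⊕0⊕0 = 0
s2: b2⊕b3⊕b6⊕b7⊕b10⊕b11⊕b14⊕b15 = 1⊕0⊕1⊕0⊕0⊕1⊕1⊕0 = 0
s4: b4⊕b5⊕b6⊕b7⊕b12⊕b13⊕b14⊕b15 = 0⊕1⊕1⊕0⊕1⊕0⊕1⊕0 = 0
s8: b8⊕b9⊕b10⊕b11⊕b12⊕b13⊕b14⊕b15 = 1⊕0⊕0⊕1⊕1⊕0⊕1⊕0 = 0
Syndrome (s8...s1) = 0000 → position 0 (no error).
No correction needed.
Data bits at positions 3,5,6,7,9,10,11,12,13,14,15: 01100011010

01100011010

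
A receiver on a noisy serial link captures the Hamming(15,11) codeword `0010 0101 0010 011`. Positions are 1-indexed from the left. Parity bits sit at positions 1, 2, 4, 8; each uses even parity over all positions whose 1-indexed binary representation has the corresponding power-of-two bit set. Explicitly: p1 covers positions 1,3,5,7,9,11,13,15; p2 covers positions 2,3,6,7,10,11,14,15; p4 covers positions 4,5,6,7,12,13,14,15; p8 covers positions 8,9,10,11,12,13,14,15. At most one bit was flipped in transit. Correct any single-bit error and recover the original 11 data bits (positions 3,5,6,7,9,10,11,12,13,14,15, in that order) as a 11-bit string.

s1: b1⊕b3⊕b5⊕b7⊕b9⊕b11⊕b13⊕b15 = 0⊕1⊕0⊕0⊕0⊕1⊕0⊕1 = 1
s2: b2⊕b3⊕b6⊕b7⊕b10⊕b11⊕b14⊕b15 = 0⊕1⊕1⊕0⊕0⊕1⊕1⊕1 = 1
s4: b4⊕b5⊕b6⊕b7⊕b12⊕b13⊕b14⊕b15 = 0⊕0⊕1⊕0⊕0⊕0⊕1⊕1 = 1
s8: b8⊕b9⊕b10⊕b11⊕b12⊕b13⊕b14⊕b15 = 1⊕0⊕0⊕1⊕0⊕0⊕1⊕1 = 0
Syndrome (s8...s1) = 0111 → position 7.
Flip bit 7: corrected codeword = 001001110010011
Data bits at positions 3,5,6,7,9,10,11,12,13,14,15: 10110010011

10110010011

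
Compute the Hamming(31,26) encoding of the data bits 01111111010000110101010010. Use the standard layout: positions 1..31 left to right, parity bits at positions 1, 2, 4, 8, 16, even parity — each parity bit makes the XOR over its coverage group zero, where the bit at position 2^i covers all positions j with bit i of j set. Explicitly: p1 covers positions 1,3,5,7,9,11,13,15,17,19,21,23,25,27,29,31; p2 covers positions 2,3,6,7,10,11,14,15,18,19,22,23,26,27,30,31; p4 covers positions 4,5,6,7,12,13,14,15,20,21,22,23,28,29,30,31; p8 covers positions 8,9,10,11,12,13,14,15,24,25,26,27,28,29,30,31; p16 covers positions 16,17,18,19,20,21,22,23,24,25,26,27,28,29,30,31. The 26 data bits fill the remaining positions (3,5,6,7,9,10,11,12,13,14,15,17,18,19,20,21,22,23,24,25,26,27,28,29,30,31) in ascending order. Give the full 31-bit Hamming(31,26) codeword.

0001111011110100000110101010010

Place data bits at non-power-of-two positions: b3=0, b5=1, b6=1, b7=1, b9=1, b10=1, b11=1, b12=1, b13=0, b14=1, b15=0, b17=0, b18=0, b19=0, b20=1, b21=1, b22=0, b23=1, b24=0, b25=1, b26=0, b27=1, b28=0, b29=0, b30=1, b31=0.
p1 = XOR of data positions {3,5,7,9,11,13,15,17,19,21,23,25,27,29,31} = 0⊕1⊕1⊕1⊕1⊕0⊕0⊕0⊕0⊕1⊕1⊕1⊕1⊕0⊕0 = 0
p2 = XOR of data positions {3,6,7,10,11,14,15,18,19,22,23,26,27,30,31} = 0⊕1⊕1⊕1⊕1⊕1⊕0⊕0⊕0⊕0⊕1⊕0⊕1⊕1⊕0 = 0
p4 = XOR of data positions {5,6,7,12,13,14,15,20,21,22,23,28,29,30,31} = 1⊕1⊕1⊕1⊕0⊕1⊕0⊕1⊕1⊕0⊕1⊕0⊕0⊕1⊕0 = 1
p8 = XOR of data positions {9,10,11,12,13,14,15,24,25,26,27,28,29,30,31} = 1⊕1⊕1⊕1⊕0⊕1⊕0⊕0⊕1⊕0⊕1⊕0⊕0⊕1⊕0 = 0
p16 = XOR of data positions {17,18,19,20,21,22,23,24,25,26,27,28,29,30,31} = 0⊕0⊕0⊕1⊕1⊕0⊕1⊕0⊕1⊕0⊕1⊕0⊕0⊕1⊕0 = 0
Codeword b1..b31 = 0001111011110100000110101010010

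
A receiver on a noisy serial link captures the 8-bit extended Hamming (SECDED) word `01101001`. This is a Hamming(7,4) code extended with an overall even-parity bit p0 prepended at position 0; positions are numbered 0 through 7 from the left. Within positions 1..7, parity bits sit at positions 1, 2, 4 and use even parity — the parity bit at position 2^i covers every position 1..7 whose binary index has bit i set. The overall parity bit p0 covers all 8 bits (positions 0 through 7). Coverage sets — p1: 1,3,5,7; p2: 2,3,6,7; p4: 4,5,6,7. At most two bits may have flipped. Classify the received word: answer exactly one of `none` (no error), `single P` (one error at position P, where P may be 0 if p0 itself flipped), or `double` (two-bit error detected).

s1: b1⊕b3⊕b5⊕b7 = 1⊕0⊕0⊕1 = 0
s2: b2⊕b3⊕b6⊕b7 = 1⊕0⊕0⊕1 = 0
s4: b4⊕b5⊕b6⊕b7 = 1⊕0⊕0⊕1 = 0
Syndrome (s4...s1) = 000 → position 0 (no error).
Overall parity (XOR of all 8 bits, including p0): 0⊕1⊕1⊕0⊕1⊕0⊕0⊕1 = 0
Overall=0, syndrome position=0 → no error.

none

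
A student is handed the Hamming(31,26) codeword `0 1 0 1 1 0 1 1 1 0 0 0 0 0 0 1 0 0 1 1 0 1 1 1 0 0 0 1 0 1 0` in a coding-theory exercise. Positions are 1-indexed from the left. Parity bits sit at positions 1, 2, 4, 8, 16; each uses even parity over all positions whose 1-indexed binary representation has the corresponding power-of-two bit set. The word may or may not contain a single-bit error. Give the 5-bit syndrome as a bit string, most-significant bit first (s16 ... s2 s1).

01001

s1: b1⊕b3⊕b5⊕b7⊕b9⊕b11⊕b13⊕b15⊕b17⊕b19⊕b21⊕b23⊕b25⊕b27⊕b29⊕b31 = 0⊕0⊕1⊕1⊕1⊕0⊕0⊕0⊕0⊕1⊕0⊕1⊕0⊕0⊕0⊕0 = 1
s2: b2⊕b3⊕b6⊕b7⊕b10⊕b11⊕b14⊕b15⊕b18⊕b19⊕b22⊕b23⊕b26⊕b27⊕b30⊕b31 = 1⊕0⊕0⊕1⊕0⊕0⊕0⊕0⊕0⊕1⊕1⊕1⊕0⊕0⊕1⊕0 = 0
s4: b4⊕b5⊕b6⊕b7⊕b12⊕b13⊕b14⊕b15⊕b20⊕b21⊕b22⊕b23⊕b28⊕b29⊕b30⊕b31 = 1⊕1⊕0⊕1⊕0⊕0⊕0⊕0⊕1⊕0⊕1⊕1⊕1⊕0⊕1⊕0 = 0
s8: b8⊕b9⊕b10⊕b11⊕b12⊕b13⊕b14⊕b15⊕b24⊕b25⊕b26⊕b27⊕b28⊕b29⊕b30⊕b31 = 1⊕1⊕0⊕0⊕0⊕0⊕0⊕0⊕1⊕0⊕0⊕0⊕1⊕0⊕1⊕0 = 1
s16: b16⊕b17⊕b18⊕b19⊕b20⊕b21⊕b22⊕b23⊕b24⊕b25⊕b26⊕b27⊕b28⊕b29⊕b30⊕b31 = 1⊕0⊕0⊕1⊕1⊕0⊕1⊕1⊕1⊕0⊕0⊕0⊕1⊕0⊕1⊕0 = 0
Syndrome (s16...s1) = 01001 → position 9.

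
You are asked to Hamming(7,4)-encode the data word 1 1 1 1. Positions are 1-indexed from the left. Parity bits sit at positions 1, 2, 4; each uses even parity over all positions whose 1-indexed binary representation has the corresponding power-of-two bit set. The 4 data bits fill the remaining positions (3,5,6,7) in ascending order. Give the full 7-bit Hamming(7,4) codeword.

Place data bits at non-power-of-two positions: b3=1, b5=1, b6=1, b7=1.
p1 = XOR of data positions {3,5,7} = 1⊕1⊕1 = 1
p2 = XOR of data positions {3,6,7} = 1⊕1⊕1 = 1
p4 = XOR of data positions {5,6,7} = 1⊕1⊕1 = 1
Codeword b1..b7 = 1111111

1111111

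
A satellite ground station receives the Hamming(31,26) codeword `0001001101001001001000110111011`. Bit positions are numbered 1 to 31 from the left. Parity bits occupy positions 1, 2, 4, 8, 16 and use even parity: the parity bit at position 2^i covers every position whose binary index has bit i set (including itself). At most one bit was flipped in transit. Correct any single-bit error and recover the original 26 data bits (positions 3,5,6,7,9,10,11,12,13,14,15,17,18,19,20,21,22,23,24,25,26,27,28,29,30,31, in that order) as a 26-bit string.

s1: b1⊕b3⊕b5⊕b7⊕b9⊕b11⊕b13⊕b15⊕b17⊕b19⊕b21⊕b23⊕b25⊕b27⊕b29⊕b31 = 0⊕0⊕0⊕1⊕0⊕0⊕1⊕0⊕0⊕1⊕0⊕1⊕0⊕1⊕0⊕1 = 0
s2: b2⊕b3⊕b6⊕b7⊕b10⊕b11⊕b14⊕b15⊕b18⊕b19⊕b22⊕b23⊕b26⊕b27⊕b30⊕b31 = 0⊕0⊕0⊕1⊕1⊕0⊕0⊕0⊕0⊕1⊕0⊕1⊕1⊕1⊕1⊕1 = 0
s4: b4⊕b5⊕b6⊕b7⊕b12⊕b13⊕b14⊕b15⊕b20⊕b21⊕b22⊕b23⊕b28⊕b29⊕b30⊕b31 = 1⊕0⊕0⊕1⊕0⊕1⊕0⊕0⊕0⊕0⊕0⊕1⊕1⊕0⊕1⊕1 = 1
s8: b8⊕b9⊕b10⊕b11⊕b12⊕b13⊕b14⊕b15⊕b24⊕b25⊕b26⊕b27⊕b28⊕b29⊕b30⊕b31 = 1⊕0⊕1⊕0⊕0⊕1⊕0⊕0⊕1⊕0⊕1⊕1⊕1⊕0⊕1⊕1 = 1
s16: b16⊕b17⊕b18⊕b19⊕b20⊕b21⊕b22⊕b23⊕b24⊕b25⊕b26⊕b27⊕b28⊕b29⊕b30⊕b31 = 1⊕0⊕0⊕1⊕0⊕0⊕0⊕1⊕1⊕0⊕1⊕1⊕1⊕0⊕1⊕1 = 1
Syndrome (s16...s1) = 11100 → position 28.
Flip bit 28: corrected codeword = 0001001101001001001000110110011
Data bits at positions 3,5,6,7,9,10,11,12,13,14,15,17,18,19,20,21,22,23,24,25,26,27,28,29,30,31: 00010100100001000110110011

00010100100001000110110011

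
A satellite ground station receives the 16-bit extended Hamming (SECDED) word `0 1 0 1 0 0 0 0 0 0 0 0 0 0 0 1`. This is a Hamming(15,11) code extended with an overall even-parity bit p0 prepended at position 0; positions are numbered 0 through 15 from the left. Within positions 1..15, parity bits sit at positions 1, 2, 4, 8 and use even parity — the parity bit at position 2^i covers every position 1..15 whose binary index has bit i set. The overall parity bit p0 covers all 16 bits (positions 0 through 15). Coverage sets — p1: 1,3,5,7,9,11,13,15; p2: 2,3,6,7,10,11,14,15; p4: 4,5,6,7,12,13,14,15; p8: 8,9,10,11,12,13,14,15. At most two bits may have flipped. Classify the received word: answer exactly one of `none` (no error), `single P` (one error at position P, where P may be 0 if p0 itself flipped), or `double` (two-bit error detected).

s1: b1⊕b3⊕b5⊕b7⊕b9⊕b11⊕b13⊕b15 = 1⊕1⊕0⊕0⊕0⊕0⊕0⊕1 = 1
s2: b2⊕b3⊕b6⊕b7⊕b10⊕b11⊕b14⊕b15 = 0⊕1⊕0⊕0⊕0⊕0⊕0⊕1 = 0
s4: b4⊕b5⊕b6⊕b7⊕b12⊕b13⊕b14⊕b15 = 0⊕0⊕0⊕0⊕0⊕0⊕0⊕1 = 1
s8: b8⊕b9⊕b10⊕b11⊕b12⊕b13⊕b14⊕b15 = 0⊕0⊕0⊕0⊕0⊕0⊕0⊕1 = 1
Syndrome (s8...s1) = 1101 → position 13.
Overall parity (XOR of all 16 bits, including p0): 0⊕1⊕0⊕1⊕0⊕0⊕0⊕0⊕0⊕0⊕0⊕0⊕0⊕0⊕0⊕1 = 1
Overall=1, syndrome position=13 → single-bit error at position 13.

single 13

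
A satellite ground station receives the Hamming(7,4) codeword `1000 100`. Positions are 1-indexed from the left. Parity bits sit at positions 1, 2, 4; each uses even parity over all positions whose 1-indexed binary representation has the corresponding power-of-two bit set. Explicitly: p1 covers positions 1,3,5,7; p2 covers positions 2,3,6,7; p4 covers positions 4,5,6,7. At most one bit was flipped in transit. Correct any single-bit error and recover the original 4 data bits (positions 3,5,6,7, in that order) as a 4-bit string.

s1: b1⊕b3⊕b5⊕b7 = 1⊕0⊕1⊕0 = 0
s2: b2⊕b3⊕b6⊕b7 = 0⊕0⊕0⊕0 = 0
s4: b4⊕b5⊕b6⊕b7 = 0⊕1⊕0⊕0 = 1
Syndrome (s4...s1) = 100 → position 4.
Flip bit 4: corrected codeword = 1001100
Data bits at positions 3,5,6,7: 0100

0100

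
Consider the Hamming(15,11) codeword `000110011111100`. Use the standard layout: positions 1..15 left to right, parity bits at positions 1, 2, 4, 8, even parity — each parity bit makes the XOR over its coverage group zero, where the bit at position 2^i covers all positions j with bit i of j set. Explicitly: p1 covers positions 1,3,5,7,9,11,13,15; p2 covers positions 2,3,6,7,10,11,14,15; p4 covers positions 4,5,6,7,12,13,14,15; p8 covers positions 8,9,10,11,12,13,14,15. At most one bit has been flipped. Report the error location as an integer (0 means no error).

0

s1: b1⊕b3⊕b5⊕b7⊕b9⊕b11⊕b13⊕b15 = 0⊕0⊕1⊕0⊕1⊕1⊕1⊕0 = 0
s2: b2⊕b3⊕b6⊕b7⊕b10⊕b11⊕b14⊕b15 = 0⊕0⊕0⊕0⊕1⊕1⊕0⊕0 = 0
s4: b4⊕b5⊕b6⊕b7⊕b12⊕b13⊕b14⊕b15 = 1⊕1⊕0⊕0⊕1⊕1⊕0⊕0 = 0
s8: b8⊕b9⊕b10⊕b11⊕b12⊕b13⊕b14⊕b15 = 1⊕1⊕1⊕1⊕1⊕1⊕0⊕0 = 0
Syndrome (s8...s1) = 0000 → position 0 (no error).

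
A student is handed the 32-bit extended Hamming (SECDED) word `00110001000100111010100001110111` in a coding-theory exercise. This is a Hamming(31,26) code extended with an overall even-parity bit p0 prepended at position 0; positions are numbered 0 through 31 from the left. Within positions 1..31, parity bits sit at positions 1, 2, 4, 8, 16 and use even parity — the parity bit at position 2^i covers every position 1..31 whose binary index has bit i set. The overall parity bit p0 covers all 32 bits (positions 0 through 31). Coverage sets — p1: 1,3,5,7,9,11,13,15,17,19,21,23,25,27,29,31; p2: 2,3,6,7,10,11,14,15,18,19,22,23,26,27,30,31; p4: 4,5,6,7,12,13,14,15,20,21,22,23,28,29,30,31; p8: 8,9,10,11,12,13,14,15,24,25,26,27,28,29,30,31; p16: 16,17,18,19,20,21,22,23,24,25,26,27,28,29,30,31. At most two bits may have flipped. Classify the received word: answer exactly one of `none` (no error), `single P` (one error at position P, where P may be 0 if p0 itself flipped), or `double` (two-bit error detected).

s1: b1⊕b3⊕b5⊕b7⊕b9⊕b11⊕b13⊕b15⊕b17⊕b19⊕b21⊕b23⊕b25⊕b27⊕b29⊕b31 = 0⊕1⊕0⊕1⊕0⊕1⊕0⊕1⊕0⊕0⊕0⊕0⊕1⊕1⊕1⊕1 = 0
s2: b2⊕b3⊕b6⊕b7⊕b10⊕b11⊕b14⊕b15⊕b18⊕b19⊕b22⊕b23⊕b26⊕b27⊕b30⊕b31 = 1⊕1⊕0⊕1⊕0⊕1⊕1⊕1⊕1⊕0⊕0⊕0⊕1⊕1⊕1⊕1 = 1
s4: b4⊕b5⊕b6⊕b7⊕b12⊕b13⊕b14⊕b15⊕b20⊕b21⊕b22⊕b23⊕b28⊕b29⊕b30⊕b31 = 0⊕0⊕0⊕1⊕0⊕0⊕1⊕1⊕1⊕0⊕0⊕0⊕0⊕1⊕1⊕1 = 1
s8: b8⊕b9⊕b10⊕b11⊕b12⊕b13⊕b14⊕b15⊕b24⊕b25⊕b26⊕b27⊕b28⊕b29⊕b30⊕b31 = 0⊕0⊕0⊕1⊕0⊕0⊕1⊕1⊕0⊕1⊕1⊕1⊕0⊕1⊕1⊕1 = 1
s16: b16⊕b17⊕b18⊕b19⊕b20⊕b21⊕b22⊕b23⊕b24⊕b25⊕b26⊕b27⊕b28⊕b29⊕b30⊕b31 = 1⊕0⊕1⊕0⊕1⊕0⊕0⊕0⊕0⊕1⊕1⊕1⊕0⊕1⊕1⊕1 = 1
Syndrome (s16...s1) = 11110 → position 30.
Overall parity (XOR of all 32 bits, including p0): 0⊕0⊕1⊕1⊕0⊕0⊕0⊕1⊕0⊕0⊕0⊕1⊕0⊕0⊕1⊕1⊕1⊕0⊕1⊕0⊕1⊕0⊕0⊕0⊕0⊕1⊕1⊕1⊕0⊕1⊕1⊕1 = 1
Overall=1, syndrome position=30 → single-bit error at position 30.

single 30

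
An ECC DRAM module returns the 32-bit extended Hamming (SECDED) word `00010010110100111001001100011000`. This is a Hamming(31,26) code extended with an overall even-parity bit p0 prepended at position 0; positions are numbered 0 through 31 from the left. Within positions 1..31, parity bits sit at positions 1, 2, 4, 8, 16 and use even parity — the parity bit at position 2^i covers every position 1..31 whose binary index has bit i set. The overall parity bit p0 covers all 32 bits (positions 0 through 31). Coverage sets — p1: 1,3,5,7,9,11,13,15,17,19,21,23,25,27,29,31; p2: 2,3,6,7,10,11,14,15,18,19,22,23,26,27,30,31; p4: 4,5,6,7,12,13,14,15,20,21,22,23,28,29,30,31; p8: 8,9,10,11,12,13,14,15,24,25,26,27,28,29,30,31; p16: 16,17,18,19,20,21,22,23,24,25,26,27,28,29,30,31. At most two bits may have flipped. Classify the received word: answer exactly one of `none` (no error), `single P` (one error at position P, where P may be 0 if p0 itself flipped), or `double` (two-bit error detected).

single 11

s1: b1⊕b3⊕b5⊕b7⊕b9⊕b11⊕b13⊕b15⊕b17⊕b19⊕b21⊕b23⊕b25⊕b27⊕b29⊕b31 = 0⊕1⊕0⊕0⊕1⊕1⊕0⊕1⊕0⊕1⊕0⊕1⊕0⊕1⊕0⊕0 = 1
s2: b2⊕b3⊕b6⊕b7⊕b10⊕b11⊕b14⊕b15⊕b18⊕b19⊕b22⊕b23⊕b26⊕b27⊕b30⊕b31 = 0⊕1⊕1⊕0⊕0⊕1⊕1⊕1⊕0⊕1⊕1⊕1⊕0⊕1⊕0⊕0 = 1
s4: b4⊕b5⊕b6⊕b7⊕b12⊕b13⊕b14⊕b15⊕b20⊕b21⊕b22⊕b23⊕b28⊕b29⊕b30⊕b31 = 0⊕0⊕1⊕0⊕0⊕0⊕1⊕1⊕0⊕0⊕1⊕1⊕1⊕0⊕0⊕0 = 0
s8: b8⊕b9⊕b10⊕b11⊕b12⊕b13⊕b14⊕b15⊕b24⊕b25⊕b26⊕b27⊕b28⊕b29⊕b30⊕b31 = 1⊕1⊕0⊕1⊕0⊕0⊕1⊕1⊕0⊕0⊕0⊕1⊕1⊕0⊕0⊕0 = 1
s16: b16⊕b17⊕b18⊕b19⊕b20⊕b21⊕b22⊕b23⊕b24⊕b25⊕b26⊕b27⊕b28⊕b29⊕b30⊕b31 = 1⊕0⊕0⊕1⊕0⊕0⊕1⊕1⊕0⊕0⊕0⊕1⊕1⊕0⊕0⊕0 = 0
Syndrome (s16...s1) = 01011 → position 11.
Overall parity (XOR of all 32 bits, including p0): 0⊕0⊕0⊕1⊕0⊕0⊕1⊕0⊕1⊕1⊕0⊕1⊕0⊕0⊕1⊕1⊕1⊕0⊕0⊕1⊕0⊕0⊕1⊕1⊕0⊕0⊕0⊕1⊕1⊕0⊕0⊕0 = 1
Overall=1, syndrome position=11 → single-bit error at position 11.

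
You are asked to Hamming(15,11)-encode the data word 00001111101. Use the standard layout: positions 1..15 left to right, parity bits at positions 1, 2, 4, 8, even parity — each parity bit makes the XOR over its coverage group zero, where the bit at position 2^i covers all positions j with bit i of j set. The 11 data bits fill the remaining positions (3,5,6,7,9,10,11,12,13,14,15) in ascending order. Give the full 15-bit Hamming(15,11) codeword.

Place data bits at non-power-of-two positions: b3=0, b5=0, b6=0, b7=0, b9=1, b10=1, b11=1, b12=1, b13=1, b14=0, b15=1.
p1 = XOR of data positions {3,5,7,9,11,13,15} = 0⊕0⊕0⊕1⊕1⊕1⊕1 = 0
p2 = XOR of data positions {3,6,7,10,11,14,15} = 0⊕0⊕0⊕1⊕1⊕0⊕1 = 1
p4 = XOR of data positions {5,6,7,12,13,14,15} = 0⊕0⊕0⊕1⊕1⊕0⊕1 = 1
p8 = XOR of data positions {9,10,11,12,13,14,15} = 1⊕1⊕1⊕1⊕1⊕0⊕1 = 0
Codeword b1..b15 = 010100001111101

010100001111101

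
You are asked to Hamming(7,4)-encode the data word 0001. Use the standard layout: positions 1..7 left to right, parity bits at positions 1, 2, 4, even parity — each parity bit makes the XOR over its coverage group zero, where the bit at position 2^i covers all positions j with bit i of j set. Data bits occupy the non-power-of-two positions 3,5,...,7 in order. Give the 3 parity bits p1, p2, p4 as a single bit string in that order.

Place data bits at non-power-of-two positions: b3=0, b5=0, b6=0, b7=1.
p1 = XOR of data positions {3,5,7} = 0⊕0⊕1 = 1
p2 = XOR of data positions {3,6,7} = 0⊕0⊕1 = 1
p4 = XOR of data positions {5,6,7} = 0⊕0⊕1 = 1
Parity bits p1,p2,p4 = 111

111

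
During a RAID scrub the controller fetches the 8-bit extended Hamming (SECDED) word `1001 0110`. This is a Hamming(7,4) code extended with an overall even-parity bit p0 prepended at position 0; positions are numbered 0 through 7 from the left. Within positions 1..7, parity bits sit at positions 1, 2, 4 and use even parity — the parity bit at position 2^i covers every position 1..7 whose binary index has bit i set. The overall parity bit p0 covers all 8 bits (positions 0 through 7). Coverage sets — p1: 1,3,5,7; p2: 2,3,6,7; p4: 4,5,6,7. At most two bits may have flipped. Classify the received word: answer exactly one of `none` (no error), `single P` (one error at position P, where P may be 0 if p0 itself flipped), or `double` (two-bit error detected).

none

s1: b1⊕b3⊕b5⊕b7 = 0⊕1⊕1⊕0 = 0
s2: b2⊕b3⊕b6⊕b7 = 0⊕1⊕1⊕0 = 0
s4: b4⊕b5⊕b6⊕b7 = 0⊕1⊕1⊕0 = 0
Syndrome (s4...s1) = 000 → position 0 (no error).
Overall parity (XOR of all 8 bits, including p0): 1⊕0⊕0⊕1⊕0⊕1⊕1⊕0 = 0
Overall=0, syndrome position=0 → no error.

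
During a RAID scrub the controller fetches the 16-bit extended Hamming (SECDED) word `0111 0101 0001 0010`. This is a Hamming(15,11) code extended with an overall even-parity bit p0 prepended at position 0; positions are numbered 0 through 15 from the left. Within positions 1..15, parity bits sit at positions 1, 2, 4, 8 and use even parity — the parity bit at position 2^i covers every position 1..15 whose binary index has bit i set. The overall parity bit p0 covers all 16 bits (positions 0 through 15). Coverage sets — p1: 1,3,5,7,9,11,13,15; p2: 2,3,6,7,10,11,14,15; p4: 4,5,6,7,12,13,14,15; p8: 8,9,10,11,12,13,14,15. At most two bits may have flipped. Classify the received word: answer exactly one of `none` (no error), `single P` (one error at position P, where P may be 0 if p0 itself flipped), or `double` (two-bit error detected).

single 7

s1: b1⊕b3⊕b5⊕b7⊕b9⊕b11⊕b13⊕b15 = 1⊕1⊕1⊕1⊕0⊕1⊕0⊕0 = 1
s2: b2⊕b3⊕b6⊕b7⊕b10⊕b11⊕b14⊕b15 = 1⊕1⊕0⊕1⊕0⊕1⊕1⊕0 = 1
s4: b4⊕b5⊕b6⊕b7⊕b12⊕b13⊕b14⊕b15 = 0⊕1⊕0⊕1⊕0⊕0⊕1⊕0 = 1
s8: b8⊕b9⊕b10⊕b11⊕b12⊕b13⊕b14⊕b15 = 0⊕0⊕0⊕1⊕0⊕0⊕1⊕0 = 0
Syndrome (s8...s1) = 0111 → position 7.
Overall parity (XOR of all 16 bits, including p0): 0⊕1⊕1⊕1⊕0⊕1⊕0⊕1⊕0⊕0⊕0⊕1⊕0⊕0⊕1⊕0 = 1
Overall=1, syndrome position=7 → single-bit error at position 7.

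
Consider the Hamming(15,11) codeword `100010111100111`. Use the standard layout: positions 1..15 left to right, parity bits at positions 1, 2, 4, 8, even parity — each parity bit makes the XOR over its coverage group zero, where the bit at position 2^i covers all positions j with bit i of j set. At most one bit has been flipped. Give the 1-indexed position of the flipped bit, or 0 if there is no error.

4

s1: b1⊕b3⊕b5⊕b7⊕b9⊕b11⊕b13⊕b15 = 1⊕0⊕1⊕1⊕1⊕0⊕1⊕1 = 0
s2: b2⊕b3⊕b6⊕b7⊕b10⊕b11⊕b14⊕b15 = 0⊕0⊕0⊕1⊕1⊕0⊕1⊕1 = 0
s4: b4⊕b5⊕b6⊕b7⊕b12⊕b13⊕b14⊕b15 = 0⊕1⊕0⊕1⊕0⊕1⊕1⊕1 = 1
s8: b8⊕b9⊕b10⊕b11⊕b12⊕b13⊕b14⊕b15 = 1⊕1⊕1⊕0⊕0⊕1⊕1⊕1 = 0
Syndrome (s8...s1) = 0100 → position 4.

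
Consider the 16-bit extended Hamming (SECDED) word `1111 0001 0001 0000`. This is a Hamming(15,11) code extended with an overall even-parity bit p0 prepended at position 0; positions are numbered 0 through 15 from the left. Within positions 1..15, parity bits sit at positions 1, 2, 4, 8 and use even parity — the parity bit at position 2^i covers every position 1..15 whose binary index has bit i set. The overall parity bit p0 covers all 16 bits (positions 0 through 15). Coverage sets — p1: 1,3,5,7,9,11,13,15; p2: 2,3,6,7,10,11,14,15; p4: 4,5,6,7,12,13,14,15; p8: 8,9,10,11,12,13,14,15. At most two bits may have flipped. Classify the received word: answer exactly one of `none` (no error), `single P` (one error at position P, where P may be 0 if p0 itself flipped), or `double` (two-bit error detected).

s1: b1⊕b3⊕b5⊕b7⊕b9⊕b11⊕b13⊕b15 = 1⊕1⊕0⊕1⊕0⊕1⊕0⊕0 = 0
s2: b2⊕b3⊕b6⊕b7⊕b10⊕b11⊕b14⊕b15 = 1⊕1⊕0⊕1⊕0⊕1⊕0⊕0 = 0
s4: b4⊕b5⊕b6⊕b7⊕b12⊕b13⊕b14⊕b15 = 0⊕0⊕0⊕1⊕0⊕0⊕0⊕0 = 1
s8: b8⊕b9⊕b10⊕b11⊕b12⊕b13⊕b14⊕b15 = 0⊕0⊕0⊕1⊕0⊕0⊕0⊕0 = 1
Syndrome (s8...s1) = 1100 → position 12.
Overall parity (XOR of all 16 bits, including p0): 1⊕1⊕1⊕1⊕0⊕0⊕0⊕1⊕0⊕0⊕0⊕1⊕0⊕0⊕0⊕0 = 0
Overall=0, syndrome position=12 → double-bit error detected (uncorrectable).

double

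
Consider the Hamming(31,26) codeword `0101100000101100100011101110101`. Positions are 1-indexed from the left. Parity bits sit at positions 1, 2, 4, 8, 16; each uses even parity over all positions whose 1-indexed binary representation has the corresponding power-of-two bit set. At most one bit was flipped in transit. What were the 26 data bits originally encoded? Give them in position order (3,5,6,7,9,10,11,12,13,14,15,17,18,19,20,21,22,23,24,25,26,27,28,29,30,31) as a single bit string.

s1: b1⊕b3⊕b5⊕b7⊕b9⊕b11⊕b13⊕b15⊕b17⊕b19⊕b21⊕b23⊕b25⊕b27⊕b29⊕b31 = 0⊕0⊕1⊕0⊕0⊕1⊕1⊕0⊕1⊕0⊕1⊕1⊕1⊕1⊕1⊕1 = 0
s2: b2⊕b3⊕b6⊕b7⊕b10⊕b11⊕b14⊕b15⊕b18⊕b19⊕b22⊕b23⊕b26⊕b27⊕b30⊕b31 = 1⊕0⊕0⊕0⊕0⊕1⊕1⊕0⊕0⊕0⊕1⊕1⊕1⊕1⊕0⊕1 = 0
s4: b4⊕b5⊕b6⊕b7⊕b12⊕b13⊕b14⊕b15⊕b20⊕b21⊕b22⊕b23⊕b28⊕b29⊕b30⊕b31 = 1⊕1⊕0⊕0⊕0⊕1⊕1⊕0⊕0⊕1⊕1⊕1⊕0⊕1⊕0⊕1 = 1
s8: b8⊕b9⊕b10⊕b11⊕b12⊕b13⊕b14⊕b15⊕b24⊕b25⊕b26⊕b27⊕b28⊕b29⊕b30⊕b31 = 0⊕0⊕0⊕1⊕0⊕1⊕1⊕0⊕0⊕1⊕1⊕1⊕0⊕1⊕0⊕1 = 0
s16: b16⊕b17⊕b18⊕b19⊕b20⊕b21⊕b22⊕b23⊕b24⊕b25⊕b26⊕b27⊕b28⊕b29⊕b30⊕b31 = 0⊕1⊕0⊕0⊕0⊕1⊕1⊕1⊕0⊕1⊕1⊕1⊕0⊕1⊕0⊕1 = 1
Syndrome (s16...s1) = 10100 → position 20.
Flip bit 20: corrected codeword = 0101100000101100100111101110101
Data bits at positions 3,5,6,7,9,10,11,12,13,14,15,17,18,19,20,21,22,23,24,25,26,27,28,29,30,31: 01000010110100111101110101

01000010110100111101110101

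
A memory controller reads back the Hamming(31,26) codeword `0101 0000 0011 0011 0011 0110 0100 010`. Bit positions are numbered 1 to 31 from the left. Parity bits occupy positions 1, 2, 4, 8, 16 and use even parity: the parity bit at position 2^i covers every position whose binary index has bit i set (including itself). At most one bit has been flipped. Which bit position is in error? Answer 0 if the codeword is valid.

s1: b1⊕b3⊕b5⊕b7⊕b9⊕b11⊕b13⊕b15⊕b17⊕b19⊕b21⊕b23⊕b25⊕b27⊕b29⊕b31 = 0⊕0⊕0⊕0⊕0⊕1⊕0⊕1⊕0⊕1⊕0⊕1⊕0⊕0⊕0⊕0 = 0
s2: b2⊕b3⊕b6⊕b7⊕b10⊕b11⊕b14⊕b15⊕b18⊕b19⊕b22⊕b23⊕b26⊕b27⊕b30⊕b31 = 1⊕0⊕0⊕0⊕0⊕1⊕0⊕1⊕0⊕1⊕1⊕1⊕1⊕0⊕1⊕0 = 0
s4: b4⊕b5⊕b6⊕b7⊕b12⊕b13⊕b14⊕b15⊕b20⊕b21⊕b22⊕b23⊕b28⊕b29⊕b30⊕b31 = 1⊕0⊕0⊕0⊕1⊕0⊕0⊕1⊕1⊕0⊕1⊕1⊕0⊕0⊕1⊕0 = 1
s8: b8⊕b9⊕b10⊕b11⊕b12⊕b13⊕b14⊕b15⊕b24⊕b25⊕b26⊕b27⊕b28⊕b29⊕b30⊕b31 = 0⊕0⊕0⊕1⊕1⊕0⊕0⊕1⊕0⊕0⊕1⊕0⊕0⊕0⊕1⊕0 = 1
s16: b16⊕b17⊕b18⊕b19⊕b20⊕b21⊕b22⊕b23⊕b24⊕b25⊕b26⊕b27⊕b28⊕b29⊕b30⊕b31 = 1⊕0⊕0⊕1⊕1⊕0⊕1⊕1⊕0⊕0⊕1⊕0⊕0⊕0⊕1⊕0 = 1
Syndrome (s16...s1) = 11100 → position 28.

28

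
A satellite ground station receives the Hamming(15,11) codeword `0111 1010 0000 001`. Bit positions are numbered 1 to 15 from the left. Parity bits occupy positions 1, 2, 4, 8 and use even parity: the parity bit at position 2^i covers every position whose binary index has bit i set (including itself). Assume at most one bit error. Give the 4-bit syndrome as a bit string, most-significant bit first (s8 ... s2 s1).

s1: b1⊕b3⊕b5⊕b7⊕b9⊕b11⊕b13⊕b15 = 0⊕1⊕1⊕1⊕0⊕0⊕0⊕1 = 0
s2: b2⊕b3⊕b6⊕b7⊕b10⊕b11⊕b14⊕b15 = 1⊕1⊕0⊕1⊕0⊕0⊕0⊕1 = 0
s4: b4⊕b5⊕b6⊕b7⊕b12⊕b13⊕b14⊕b15 = 1⊕1⊕0⊕1⊕0⊕0⊕0⊕1 = 0
s8: b8⊕b9⊕b10⊕b11⊕b12⊕b13⊕b14⊕b15 = 0⊕0⊕0⊕0⊕0⊕0⊕0⊕1 = 1
Syndrome (s8...s1) = 1000 → position 8.

1000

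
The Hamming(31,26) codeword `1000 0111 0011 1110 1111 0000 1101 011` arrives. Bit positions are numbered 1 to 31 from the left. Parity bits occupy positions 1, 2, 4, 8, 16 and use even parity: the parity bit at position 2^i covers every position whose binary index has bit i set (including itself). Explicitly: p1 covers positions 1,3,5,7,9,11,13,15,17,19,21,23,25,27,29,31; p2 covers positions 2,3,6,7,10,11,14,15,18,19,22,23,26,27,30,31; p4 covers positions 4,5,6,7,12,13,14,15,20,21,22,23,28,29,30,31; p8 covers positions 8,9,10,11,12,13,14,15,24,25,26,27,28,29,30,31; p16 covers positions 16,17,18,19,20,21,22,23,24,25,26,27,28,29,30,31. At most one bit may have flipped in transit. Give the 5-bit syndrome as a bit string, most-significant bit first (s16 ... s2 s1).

s1: b1⊕b3⊕b5⊕b7⊕b9⊕b11⊕b13⊕b15⊕b17⊕b19⊕b21⊕b23⊕b25⊕b27⊕b29⊕b31 = 1⊕0⊕0⊕1⊕0⊕1⊕1⊕1⊕1⊕1⊕0⊕0⊕1⊕0⊕0⊕1 = 1
s2: b2⊕b3⊕b6⊕b7⊕b10⊕b11⊕b14⊕b15⊕b18⊕b19⊕b22⊕b23⊕b26⊕b27⊕b30⊕b31 = 0⊕0⊕1⊕1⊕0⊕1⊕1⊕1⊕1⊕1⊕0⊕0⊕1⊕0⊕1⊕1 = 0
s4: b4⊕b5⊕b6⊕b7⊕b12⊕b13⊕b14⊕b15⊕b20⊕b21⊕b22⊕b23⊕b28⊕b29⊕b30⊕b31 = 0⊕0⊕1⊕1⊕1⊕1⊕1⊕1⊕1⊕0⊕0⊕0⊕1⊕0⊕1⊕1 = 0
s8: b8⊕b9⊕b10⊕b11⊕b12⊕b13⊕b14⊕b15⊕b24⊕b25⊕b26⊕b27⊕b28⊕b29⊕b30⊕b31 = 1⊕0⊕0⊕1⊕1⊕1⊕1⊕1⊕0⊕1⊕1⊕0⊕1⊕0⊕1⊕1 = 1
s16: b16⊕b17⊕b18⊕b19⊕b20⊕b21⊕b22⊕b23⊕b24⊕b25⊕b26⊕b27⊕b28⊕b29⊕b30⊕b31 = 0⊕1⊕1⊕1⊕1⊕0⊕0⊕0⊕0⊕1⊕1⊕0⊕1⊕0⊕1⊕1 = 1
Syndrome (s16...s1) = 11001 → position 25.

11001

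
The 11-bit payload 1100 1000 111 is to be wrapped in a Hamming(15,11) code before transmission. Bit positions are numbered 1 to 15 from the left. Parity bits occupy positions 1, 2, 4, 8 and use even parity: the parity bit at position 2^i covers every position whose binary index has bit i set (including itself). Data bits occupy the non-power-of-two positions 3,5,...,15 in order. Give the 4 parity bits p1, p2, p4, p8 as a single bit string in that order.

Place data bits at non-power-of-two positions: b3=1, b5=1, b6=0, b7=0, b9=1, b10=0, b11=0, b12=0, b13=1, b14=1, b15=1.
p1 = XOR of data positions {3,5,7,9,11,13,15} = 1⊕1⊕0⊕1⊕0⊕1⊕1 = 1
p2 = XOR of data positions {3,6,7,10,11,14,15} = 1⊕0⊕0⊕0⊕0⊕1⊕1 = 1
p4 = XOR of data positions {5,6,7,12,13,14,15} = 1⊕0⊕0⊕0⊕1⊕1⊕1 = 0
p8 = XOR of data positions {9,10,11,12,13,14,15} = 1⊕0⊕0⊕0⊕1⊕1⊕1 = 0
Parity bits p1,p2,p4,p8 = 1100

1100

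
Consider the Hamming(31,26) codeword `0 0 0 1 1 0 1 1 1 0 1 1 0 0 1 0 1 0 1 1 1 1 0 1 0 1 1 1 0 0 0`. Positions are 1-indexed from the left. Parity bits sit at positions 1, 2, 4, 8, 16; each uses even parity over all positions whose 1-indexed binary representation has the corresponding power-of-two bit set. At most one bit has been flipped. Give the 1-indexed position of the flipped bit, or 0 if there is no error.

s1: b1⊕b3⊕b5⊕b7⊕b9⊕b11⊕b13⊕b15⊕b17⊕b19⊕b21⊕b23⊕b25⊕b27⊕b29⊕b31 = 0⊕0⊕1⊕1⊕1⊕1⊕0⊕1⊕1⊕1⊕1⊕0⊕0⊕1⊕0⊕0 = 1
s2: b2⊕b3⊕b6⊕b7⊕b10⊕b11⊕b14⊕b15⊕b18⊕b19⊕b22⊕b23⊕b26⊕b27⊕b30⊕b31 = 0⊕0⊕0⊕1⊕0⊕1⊕0⊕1⊕0⊕1⊕1⊕0⊕1⊕1⊕0⊕0 = 1
s4: b4⊕b5⊕b6⊕b7⊕b12⊕b13⊕b14⊕b15⊕b20⊕b21⊕b22⊕b23⊕b28⊕b29⊕b30⊕b31 = 1⊕1⊕0⊕1⊕1⊕0⊕0⊕1⊕1⊕1⊕1⊕0⊕1⊕0⊕0⊕0 = 1
s8: b8⊕b9⊕b10⊕b11⊕b12⊕b13⊕b14⊕b15⊕b24⊕b25⊕b26⊕b27⊕b28⊕b29⊕b30⊕b31 = 1⊕1⊕0⊕1⊕1⊕0⊕0⊕1⊕1⊕0⊕1⊕1⊕1⊕0⊕0⊕0 = 1
s16: b16⊕b17⊕b18⊕b19⊕b20⊕b21⊕b22⊕b23⊕b24⊕b25⊕b26⊕b27⊕b28⊕b29⊕b30⊕b31 = 0⊕1⊕0⊕1⊕1⊕1⊕1⊕0⊕1⊕0⊕1⊕1⊕1⊕0⊕0⊕0 = 1
Syndrome (s16...s1) = 11111 → position 31.

31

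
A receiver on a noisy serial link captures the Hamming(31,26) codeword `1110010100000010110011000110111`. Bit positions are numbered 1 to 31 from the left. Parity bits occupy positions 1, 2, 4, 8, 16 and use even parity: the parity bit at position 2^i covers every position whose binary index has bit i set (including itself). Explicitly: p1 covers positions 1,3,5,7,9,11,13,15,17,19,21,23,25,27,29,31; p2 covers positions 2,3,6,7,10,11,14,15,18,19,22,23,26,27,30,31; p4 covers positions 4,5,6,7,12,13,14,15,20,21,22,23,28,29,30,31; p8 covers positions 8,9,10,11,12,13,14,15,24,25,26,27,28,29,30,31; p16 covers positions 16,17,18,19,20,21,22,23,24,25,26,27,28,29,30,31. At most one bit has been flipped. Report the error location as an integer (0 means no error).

s1: b1⊕b3⊕b5⊕b7⊕b9⊕b11⊕b13⊕b15⊕b17⊕b19⊕b21⊕b23⊕b25⊕b27⊕b29⊕b31 = 1⊕1⊕0⊕0⊕0⊕0⊕0⊕1⊕1⊕0⊕1⊕0⊕0⊕1⊕1⊕1 = 0
s2: b2⊕b3⊕b6⊕b7⊕b10⊕b11⊕b14⊕b15⊕b18⊕b19⊕b22⊕b23⊕b26⊕b27⊕b30⊕b31 = 1⊕1⊕1⊕0⊕0⊕0⊕0⊕1⊕1⊕0⊕1⊕0⊕1⊕1⊕1⊕1 = 0
s4: b4⊕b5⊕b6⊕b7⊕b12⊕b13⊕b14⊕b15⊕b20⊕b21⊕b22⊕b23⊕b28⊕b29⊕b30⊕b31 = 0⊕0⊕1⊕0⊕0⊕0⊕0⊕1⊕0⊕1⊕1⊕0⊕0⊕1⊕1⊕1 = 1
s8: b8⊕b9⊕b10⊕b11⊕b12⊕b13⊕b14⊕b15⊕b24⊕b25⊕b26⊕b27⊕b28⊕b29⊕b30⊕b31 = 1⊕0⊕0⊕0⊕0⊕0⊕0⊕1⊕0⊕0⊕1⊕1⊕0⊕1⊕1⊕1 = 1
s16: b16⊕b17⊕b18⊕b19⊕b20⊕b21⊕b22⊕b23⊕b24⊕b25⊕b26⊕b27⊕b28⊕b29⊕b30⊕b31 = 0⊕1⊕1⊕0⊕0⊕1⊕1⊕0⊕0⊕0⊕1⊕1⊕0⊕1⊕1⊕1 = 1
Syndrome (s16...s1) = 11100 → position 28.

28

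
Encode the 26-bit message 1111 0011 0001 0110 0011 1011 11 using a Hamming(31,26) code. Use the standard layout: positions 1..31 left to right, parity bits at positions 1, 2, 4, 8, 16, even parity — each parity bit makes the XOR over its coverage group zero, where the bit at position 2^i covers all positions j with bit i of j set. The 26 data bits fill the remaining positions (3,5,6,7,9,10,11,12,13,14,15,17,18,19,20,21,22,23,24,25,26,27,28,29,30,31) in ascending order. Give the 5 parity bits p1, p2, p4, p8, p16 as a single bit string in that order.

10110

Place data bits at non-power-of-two positions: b3=1, b5=1, b6=1, b7=1, b9=0, b10=0, b11=1, b12=1, b13=0, b14=0, b15=0, b17=1, b18=0, b19=1, b20=1, b21=0, b22=0, b23=0, b24=1, b25=1, b26=1, b27=0, b28=1, b29=1, b30=1, b31=1.
p1 = XOR of data positions {3,5,7,9,11,13,15,17,19,21,23,25,27,29,31} = 1⊕1⊕1⊕0⊕1⊕0⊕0⊕1⊕1⊕0⊕0⊕1⊕0⊕1⊕1 = 1
p2 = XOR of data positions {3,6,7,10,11,14,15,18,19,22,23,26,27,30,31} = 1⊕1⊕1⊕0⊕1⊕0⊕0⊕0⊕1⊕0⊕0⊕1⊕0⊕1⊕1 = 0
p4 = XOR of data positions {5,6,7,12,13,14,15,20,21,22,23,28,29,30,31} = 1⊕1⊕1⊕1⊕0⊕0⊕0⊕1⊕0⊕0⊕0⊕1⊕1⊕1⊕1 = 1
p8 = XOR of data positions {9,10,11,12,13,14,15,24,25,26,27,28,29,30,31} = 0⊕0⊕1⊕1⊕0⊕0⊕0⊕1⊕1⊕1⊕0⊕1⊕1⊕1⊕1 = 1
p16 = XOR of data positions {17,18,19,20,21,22,23,24,25,26,27,28,29,30,31} = 1⊕0⊕1⊕1⊕0⊕0⊕0⊕1⊕1⊕1⊕0⊕1⊕1⊕1⊕1 = 0
Parity bits p1,p2,p4,p8,p16 = 10110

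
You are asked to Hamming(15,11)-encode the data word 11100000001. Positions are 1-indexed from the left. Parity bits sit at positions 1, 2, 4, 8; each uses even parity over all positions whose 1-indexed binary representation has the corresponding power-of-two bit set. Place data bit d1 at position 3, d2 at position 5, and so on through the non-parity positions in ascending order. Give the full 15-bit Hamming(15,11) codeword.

Place data bits at non-power-of-two positions: b3=1, b5=1, b6=1, b7=0, b9=0, b10=0, b11=0, b12=0, b13=0, b14=0, b15=1.
p1 = XOR of data positions {3,5,7,9,11,13,15} = 1⊕1⊕0⊕0⊕0⊕0⊕1 = 1
p2 = XOR of data positions {3,6,7,10,11,14,15} = 1⊕1⊕0⊕0⊕0⊕0⊕1 = 1
p4 = XOR of data positions {5,6,7,12,13,14,15} = 1⊕1⊕0⊕0⊕0⊕0⊕1 = 1
p8 = XOR of data positions {9,10,11,12,13,14,15} = 0⊕0⊕0⊕0⊕0⊕0⊕1 = 1
Codeword b1..b15 = 111111010000001

111111010000001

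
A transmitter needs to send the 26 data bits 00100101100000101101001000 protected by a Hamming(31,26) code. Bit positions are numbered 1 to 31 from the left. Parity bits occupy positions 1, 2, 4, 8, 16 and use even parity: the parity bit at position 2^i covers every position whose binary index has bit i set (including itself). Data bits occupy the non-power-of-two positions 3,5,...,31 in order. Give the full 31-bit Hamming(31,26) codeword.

Place data bits at non-power-of-two positions: b3=0, b5=0, b6=1, b7=0, b9=0, b10=1, b11=0, b12=1, b13=1, b14=0, b15=0, b17=0, b18=0, b19=0, b20=1, b21=0, b22=1, b23=1, b24=0, b25=1, b26=0, b27=0, b28=1, b29=0, b30=0, b31=0.
p1 = XOR of data positions {3,5,7,9,11,13,15,17,19,21,23,25,27,29,31} = 0⊕0⊕0⊕0⊕0⊕1⊕0⊕0⊕0⊕0⊕1⊕1⊕0⊕0⊕0 = 1
p2 = XOR of data positions {3,6,7,10,11,14,15,18,19,22,23,26,27,30,31} = 0⊕1⊕0⊕1⊕0⊕0⊕0⊕0⊕0⊕1⊕1⊕0⊕0⊕0⊕0 = 0
p4 = XOR of data positions {5,6,7,12,13,14,15,20,21,22,23,28,29,30,31} = 0⊕1⊕0⊕1⊕1⊕0⊕0⊕1⊕0⊕1⊕1⊕1⊕0⊕0⊕0 = 1
p8 = XOR of data positions {9,10,11,12,13,14,15,24,25,26,27,28,29,30,31} = 0⊕1⊕0⊕1⊕1⊕0⊕0⊕0⊕1⊕0⊕0⊕1⊕0⊕0⊕0 = 1
p16 = XOR of data positions {17,18,19,20,21,22,23,24,25,26,27,28,29,30,31} = 0⊕0⊕0⊕1⊕0⊕1⊕1⊕0⊕1⊕0⊕0⊕1⊕0⊕0⊕0 = 1
Codeword b1..b31 = 1001010101011001000101101001000

1001010101011001000101101001000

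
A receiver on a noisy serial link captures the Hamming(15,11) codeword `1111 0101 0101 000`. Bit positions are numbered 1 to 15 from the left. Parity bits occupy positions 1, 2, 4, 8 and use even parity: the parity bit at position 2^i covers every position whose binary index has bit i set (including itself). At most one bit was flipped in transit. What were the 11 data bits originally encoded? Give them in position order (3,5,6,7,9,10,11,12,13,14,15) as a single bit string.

10100100000

s1: b1⊕b3⊕b5⊕b7⊕b9⊕b11⊕b13⊕b15 = 1⊕1⊕0⊕0⊕0⊕0⊕0⊕0 = 0
s2: b2⊕b3⊕b6⊕b7⊕b10⊕b11⊕b14⊕b15 = 1⊕1⊕1⊕0⊕1⊕0⊕0⊕0 = 0
s4: b4⊕b5⊕b6⊕b7⊕b12⊕b13⊕b14⊕b15 = 1⊕0⊕1⊕0⊕1⊕0⊕0⊕0 = 1
s8: b8⊕b9⊕b10⊕b11⊕b12⊕b13⊕b14⊕b15 = 1⊕0⊕1⊕0⊕1⊕0⊕0⊕0 = 1
Syndrome (s8...s1) = 1100 → position 12.
Flip bit 12: corrected codeword = 111101010100000
Data bits at positions 3,5,6,7,9,10,11,12,13,14,15: 10100100000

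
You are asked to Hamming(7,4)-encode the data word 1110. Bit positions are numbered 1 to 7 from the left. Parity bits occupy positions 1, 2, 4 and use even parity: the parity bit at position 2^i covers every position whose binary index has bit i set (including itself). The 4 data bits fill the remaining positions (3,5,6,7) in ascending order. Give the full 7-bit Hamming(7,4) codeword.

0010110

Place data bits at non-power-of-two positions: b3=1, b5=1, b6=1, b7=0.
p1 = XOR of data positions {3,5,7} = 1⊕1⊕0 = 0
p2 = XOR of data positions {3,6,7} = 1⊕1⊕0 = 0
p4 = XOR of data positions {5,6,7} = 1⊕1⊕0 = 0
Codeword b1..b7 = 0010110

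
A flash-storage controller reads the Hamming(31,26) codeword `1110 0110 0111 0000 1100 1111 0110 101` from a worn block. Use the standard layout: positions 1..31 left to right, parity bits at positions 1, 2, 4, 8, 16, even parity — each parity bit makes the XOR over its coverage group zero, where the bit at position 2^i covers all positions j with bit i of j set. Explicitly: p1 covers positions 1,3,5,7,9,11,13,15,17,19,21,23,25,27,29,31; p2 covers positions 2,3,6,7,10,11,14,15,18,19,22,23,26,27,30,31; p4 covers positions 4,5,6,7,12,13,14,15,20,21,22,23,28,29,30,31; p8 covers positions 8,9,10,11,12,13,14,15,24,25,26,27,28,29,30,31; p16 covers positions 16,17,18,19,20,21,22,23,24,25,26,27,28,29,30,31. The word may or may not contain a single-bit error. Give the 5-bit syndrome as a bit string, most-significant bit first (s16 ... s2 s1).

s1: b1⊕b3⊕b5⊕b7⊕b9⊕b11⊕b13⊕b15⊕b17⊕b19⊕b21⊕b23⊕b25⊕b27⊕b29⊕b31 = 1⊕1⊕0⊕1⊕0⊕1⊕0⊕0⊕1⊕0⊕1⊕1⊕0⊕1⊕1⊕1 = 0
s2: b2⊕b3⊕b6⊕b7⊕b10⊕b11⊕b14⊕b15⊕b18⊕b19⊕b22⊕b23⊕b26⊕b27⊕b30⊕b31 = 1⊕1⊕1⊕1⊕1⊕1⊕0⊕0⊕1⊕0⊕1⊕1⊕1⊕1⊕0⊕1 = 0
s4: b4⊕b5⊕b6⊕b7⊕b12⊕b13⊕b14⊕b15⊕b20⊕b21⊕b22⊕b23⊕b28⊕b29⊕b30⊕b31 = 0⊕0⊕1⊕1⊕1⊕0⊕0⊕0⊕0⊕1⊕1⊕1⊕0⊕1⊕0⊕1 = 0
s8: b8⊕b9⊕b10⊕b11⊕b12⊕b13⊕b14⊕b15⊕b24⊕b25⊕b26⊕b27⊕b28⊕b29⊕b30⊕b31 = 0⊕0⊕1⊕1⊕1⊕0⊕0⊕0⊕1⊕0⊕1⊕1⊕0⊕1⊕0⊕1 = 0
s16: b16⊕b17⊕b18⊕b19⊕b20⊕b21⊕b22⊕b23⊕b24⊕b25⊕b26⊕b27⊕b28⊕b29⊕b30⊕b31 = 0⊕1⊕1⊕0⊕0⊕1⊕1⊕1⊕1⊕0⊕1⊕1⊕0⊕1⊕0⊕1 = 0
Syndrome (s16...s1) = 00000 → position 0 (no error).

00000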